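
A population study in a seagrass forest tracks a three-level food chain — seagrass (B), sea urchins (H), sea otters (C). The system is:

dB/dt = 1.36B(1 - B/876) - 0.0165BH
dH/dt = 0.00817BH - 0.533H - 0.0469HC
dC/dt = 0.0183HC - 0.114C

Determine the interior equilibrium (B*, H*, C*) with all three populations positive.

From dC/dt = 0: 0.0183H* = 0.114, so H* = 6.23.
From dB/dt = 0: 1.36(1 - B*/876) = 0.0165·6.23, giving B* = 876·(1 - 0.0756) = 810.
From dH/dt = 0: 0.00817·810 - 0.533 = 0.0469C*, so C* = 6.08/0.0469 = 130.

B* ≈ 810, H* ≈ 6.23, C* ≈ 130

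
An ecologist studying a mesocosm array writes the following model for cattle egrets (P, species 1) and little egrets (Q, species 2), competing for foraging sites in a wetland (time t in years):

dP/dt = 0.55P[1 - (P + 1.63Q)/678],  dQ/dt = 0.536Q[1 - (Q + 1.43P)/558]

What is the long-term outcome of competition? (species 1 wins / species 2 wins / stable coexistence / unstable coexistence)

Compare the nullcline intercepts: K1/α12 = 678/1.63 = 416 < K2 = 558; K2/α21 = 558/1.43 = 390 < K1 = 678.
Since both are reversed, neither can invade when rare; the interior point is a saddle.

unstable coexistence (outcome depends on initial conditions)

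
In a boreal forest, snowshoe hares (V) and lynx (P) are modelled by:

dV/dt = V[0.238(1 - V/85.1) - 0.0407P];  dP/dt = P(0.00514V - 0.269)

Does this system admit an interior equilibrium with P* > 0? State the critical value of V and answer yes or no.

Threshold V = 52.3; K > 52.3, so yes, the predator persists.

The predator equation gives dP/dt > 0 only when V > 0.269/0.00514 = 52.3.
Without the predator, V → K = 85.1. Since 85.1 > 52.3, the predator can invade and persist.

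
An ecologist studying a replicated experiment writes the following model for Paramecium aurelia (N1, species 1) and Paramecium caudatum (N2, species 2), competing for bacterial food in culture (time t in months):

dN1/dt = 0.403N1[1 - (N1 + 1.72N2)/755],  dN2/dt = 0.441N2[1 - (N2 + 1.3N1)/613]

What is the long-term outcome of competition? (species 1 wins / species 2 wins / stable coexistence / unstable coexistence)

unstable coexistence (outcome depends on initial conditions)

Compare the nullcline intercepts: K1/α12 = 755/1.72 = 439 < K2 = 613; K2/α21 = 613/1.3 = 472 < K1 = 755.
Since both are reversed, neither can invade when rare; the interior point is a saddle.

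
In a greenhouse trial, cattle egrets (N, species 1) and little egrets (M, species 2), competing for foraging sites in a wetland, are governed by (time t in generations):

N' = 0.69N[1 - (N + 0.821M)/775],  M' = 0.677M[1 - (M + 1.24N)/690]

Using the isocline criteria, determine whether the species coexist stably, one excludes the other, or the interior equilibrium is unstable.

species 1 excludes species 2

Compare the nullcline intercepts: K1/α12 = 775/0.821 = 944 > K2 = 690; K2/α21 = 690/1.24 = 556 < K1 = 775.
Since the inequalities point opposite ways, species 1 can invade but species 2 cannot.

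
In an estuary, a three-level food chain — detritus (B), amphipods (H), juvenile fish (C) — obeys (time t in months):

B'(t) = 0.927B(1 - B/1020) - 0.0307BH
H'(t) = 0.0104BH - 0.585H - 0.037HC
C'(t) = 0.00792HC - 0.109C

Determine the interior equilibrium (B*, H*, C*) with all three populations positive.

B* ≈ 555, H* ≈ 13.8, C* ≈ 140

From dC/dt = 0: 0.00792H* = 0.109, so H* = 13.8.
From dB/dt = 0: 0.927(1 - B*/1020) = 0.0307·13.8, giving B* = 1020·(1 - 0.456) = 555.
From dH/dt = 0: 0.0104·555 - 0.585 = 0.037C*, so C* = 5.19/0.037 = 140.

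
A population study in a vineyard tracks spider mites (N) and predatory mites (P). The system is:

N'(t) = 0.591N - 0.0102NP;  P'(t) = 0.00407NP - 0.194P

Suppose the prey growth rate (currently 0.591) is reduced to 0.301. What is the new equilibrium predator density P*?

P* ≈ 29.5

At the interior fixed point, setting dN/dt = 0 with N > 0 fixes P* = (prey growth rate)/(NP coefficient) — independent of the other coefficients.
With the change, P* = 0.301/0.0102 = 29.5; it falls from 57.9.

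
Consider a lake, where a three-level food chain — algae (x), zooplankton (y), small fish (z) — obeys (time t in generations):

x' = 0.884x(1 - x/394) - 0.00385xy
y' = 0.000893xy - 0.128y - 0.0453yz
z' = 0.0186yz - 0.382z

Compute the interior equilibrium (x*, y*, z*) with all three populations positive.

x* ≈ 359, y* ≈ 20.5, z* ≈ 4.25

From dz/dt = 0: 0.0186y* = 0.382, so y* = 20.5.
From dx/dt = 0: 0.884(1 - x*/394) = 0.00385·20.5, giving x* = 394·(1 - 0.0894) = 359.
From dy/dt = 0: 0.000893·359 - 0.128 = 0.0453z*, so z* = 0.192/0.0453 = 4.25.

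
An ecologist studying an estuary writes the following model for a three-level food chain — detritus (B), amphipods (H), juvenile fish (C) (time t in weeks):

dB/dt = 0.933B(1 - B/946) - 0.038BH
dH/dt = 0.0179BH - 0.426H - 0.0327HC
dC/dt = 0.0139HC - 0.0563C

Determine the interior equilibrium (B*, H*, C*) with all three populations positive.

From dC/dt = 0: 0.0139H* = 0.0563, so H* = 4.05.
From dB/dt = 0: 0.933(1 - B*/946) = 0.038·4.05, giving B* = 946·(1 - 0.165) = 790.
From dH/dt = 0: 0.0179·790 - 0.426 = 0.0327C*, so C* = 13.7/0.0327 = 419.

B* ≈ 790, H* ≈ 4.05, C* ≈ 419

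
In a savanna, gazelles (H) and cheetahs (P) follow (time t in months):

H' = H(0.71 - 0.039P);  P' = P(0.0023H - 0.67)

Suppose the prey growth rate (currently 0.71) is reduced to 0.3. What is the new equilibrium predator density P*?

At the interior fixed point, setting dH/dt = 0 with H > 0 fixes P* = (prey growth rate)/(HP coefficient) — independent of the other coefficients.
With the change, P* = 0.3/0.039 = 7.69; it falls from 18.2.

P* ≈ 7.69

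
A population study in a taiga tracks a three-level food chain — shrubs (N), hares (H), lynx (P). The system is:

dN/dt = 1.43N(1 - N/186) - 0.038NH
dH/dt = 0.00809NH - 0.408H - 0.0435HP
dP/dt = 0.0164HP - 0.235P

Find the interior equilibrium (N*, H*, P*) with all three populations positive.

From dP/dt = 0: 0.0164H* = 0.235, so H* = 14.3.
From dN/dt = 0: 1.43(1 - N*/186) = 0.038·14.3, giving N* = 186·(1 - 0.381) = 115.
From dH/dt = 0: 0.00809·115 - 0.408 = 0.0435P*, so P* = 0.524/0.0435 = 12.

N* ≈ 115, H* ≈ 14.3, P* ≈ 12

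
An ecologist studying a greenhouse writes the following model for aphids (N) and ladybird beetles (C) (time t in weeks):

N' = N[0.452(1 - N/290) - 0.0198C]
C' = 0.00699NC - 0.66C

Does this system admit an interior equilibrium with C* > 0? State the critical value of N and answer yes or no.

Threshold N = 94.4; K > 94.4, so yes, the predator persists.

The predator equation gives dC/dt > 0 only when N > 0.66/0.00699 = 94.4.
Without the predator, N → K = 290. Since 290 > 94.4, the predator can invade and persist.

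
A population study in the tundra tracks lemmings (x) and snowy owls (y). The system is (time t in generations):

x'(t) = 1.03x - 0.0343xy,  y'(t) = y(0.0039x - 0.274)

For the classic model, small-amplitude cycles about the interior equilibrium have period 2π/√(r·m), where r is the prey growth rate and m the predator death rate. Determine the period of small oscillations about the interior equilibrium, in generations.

Here r = 1.03 and m = 0.274, so r·m = 0.282.
ω = √0.282 = 0.531 per generation, hence T = 2π/ω ≈ 11.8 generations.

T ≈ 11.8 generations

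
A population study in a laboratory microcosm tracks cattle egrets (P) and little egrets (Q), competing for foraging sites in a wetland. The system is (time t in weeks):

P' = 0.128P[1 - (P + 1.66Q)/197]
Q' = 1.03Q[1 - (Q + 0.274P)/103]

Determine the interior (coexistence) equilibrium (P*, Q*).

Setting both brackets to zero gives the nullclines P + 1.66Q = 197 and 0.274P + Q = 103.
Substituting Q = 103 - 0.274P into the first: P(1 - 1.66·0.274) = 197 - 1.66·103.
So P* = 26/0.545 = 47.7, and then Q* = 103 - 0.274·47.7 = 89.9.

P* ≈ 47.7, Q* ≈ 89.9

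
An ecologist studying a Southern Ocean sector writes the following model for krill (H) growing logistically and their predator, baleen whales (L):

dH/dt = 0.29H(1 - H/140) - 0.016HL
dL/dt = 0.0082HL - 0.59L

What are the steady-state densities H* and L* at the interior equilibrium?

H* ≈ 72, L* ≈ 8.81

From dL/dt = 0 with L > 0: 0.0082H* = 0.59, so H* = 72.
Substitute into dH/dt = 0: 0.29(1 - 72/140) = 0.016L*.
The bracket is 0.486, giving L* = 0.141/0.016 = 8.81.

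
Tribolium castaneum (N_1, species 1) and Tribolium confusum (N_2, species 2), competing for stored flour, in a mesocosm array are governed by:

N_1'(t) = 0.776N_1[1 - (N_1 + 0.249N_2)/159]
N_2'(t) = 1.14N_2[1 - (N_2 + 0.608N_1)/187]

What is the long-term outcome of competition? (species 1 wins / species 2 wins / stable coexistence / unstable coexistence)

stable coexistence

Compare the nullcline intercepts: K1/α12 = 159/0.249 = 639 > K2 = 187; K2/α21 = 187/0.608 = 308 > K1 = 159.
Since both inequalities hold, each species can invade when rare, so the interior equilibrium is stable.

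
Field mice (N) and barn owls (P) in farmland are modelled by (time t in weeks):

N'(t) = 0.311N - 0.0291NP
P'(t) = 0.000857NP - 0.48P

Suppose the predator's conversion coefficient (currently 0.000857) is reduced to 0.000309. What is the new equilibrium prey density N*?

At the interior fixed point, setting dP/dt = 0 with P > 0 fixes N* = (predator death rate)/(NP coefficient) — independent of the other coefficients.
With the change, N* = 0.48/0.000309 = 1550; it rises from 560.

N* ≈ 1550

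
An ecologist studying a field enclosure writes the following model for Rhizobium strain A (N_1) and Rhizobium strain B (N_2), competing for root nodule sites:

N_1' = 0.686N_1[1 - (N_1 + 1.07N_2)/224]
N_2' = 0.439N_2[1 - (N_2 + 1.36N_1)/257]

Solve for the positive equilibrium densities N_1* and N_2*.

N_1* ≈ 112, N_2* ≈ 105

Setting both brackets to zero gives the nullclines N_1 + 1.07N_2 = 224 and 1.36N_1 + N_2 = 257.
Substituting N_2 = 257 - 1.36N_1 into the first: N_1(1 - 1.07·1.36) = 224 - 1.07·257.
So N_1* = -51/-0.455 = 112, and then N_2* = 257 - 1.36·112 = 105.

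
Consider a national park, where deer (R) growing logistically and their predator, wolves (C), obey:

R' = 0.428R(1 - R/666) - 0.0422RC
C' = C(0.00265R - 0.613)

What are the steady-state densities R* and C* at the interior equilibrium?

From dC/dt = 0 with C > 0: 0.00265R* = 0.613, so R* = 231.
Substitute into dR/dt = 0: 0.428(1 - 231/666) = 0.0422C*.
The bracket is 0.653, giving C* = 0.279/0.0422 = 6.62.

R* ≈ 231, C* ≈ 6.62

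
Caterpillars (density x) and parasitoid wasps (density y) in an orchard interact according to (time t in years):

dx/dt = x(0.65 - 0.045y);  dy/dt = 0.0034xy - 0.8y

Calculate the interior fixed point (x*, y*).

x* ≈ 235, y* ≈ 14.4

Set dy/dt = 0 with y > 0: 0.0034x - 0.8 = 0, so x* = 0.8/0.0034 = 235.
Set dx/dt = 0 with x > 0: 0.65 - 0.045y = 0, so y* = 0.65/0.045 = 14.4.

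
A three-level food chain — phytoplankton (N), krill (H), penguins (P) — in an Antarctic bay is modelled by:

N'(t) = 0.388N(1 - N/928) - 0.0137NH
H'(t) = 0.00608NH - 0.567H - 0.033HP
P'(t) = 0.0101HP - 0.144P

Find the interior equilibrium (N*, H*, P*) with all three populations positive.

N* ≈ 461, H* ≈ 14.3, P* ≈ 67.7

From dP/dt = 0: 0.0101H* = 0.144, so H* = 14.3.
From dN/dt = 0: 0.388(1 - N*/928) = 0.0137·14.3, giving N* = 928·(1 - 0.503) = 461.
From dH/dt = 0: 0.00608·461 - 0.567 = 0.033P*, so P* = 2.23/0.033 = 67.7.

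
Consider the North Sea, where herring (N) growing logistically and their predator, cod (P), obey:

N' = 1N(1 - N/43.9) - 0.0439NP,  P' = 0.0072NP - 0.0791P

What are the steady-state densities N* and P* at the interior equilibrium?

From dP/dt = 0 with P > 0: 0.0072N* = 0.0791, so N* = 11.
Substitute into dN/dt = 0: 1(1 - 11/43.9) = 0.0439P*.
The bracket is 0.75, giving P* = 0.75/0.0439 = 17.1.

N* ≈ 11, P* ≈ 17.1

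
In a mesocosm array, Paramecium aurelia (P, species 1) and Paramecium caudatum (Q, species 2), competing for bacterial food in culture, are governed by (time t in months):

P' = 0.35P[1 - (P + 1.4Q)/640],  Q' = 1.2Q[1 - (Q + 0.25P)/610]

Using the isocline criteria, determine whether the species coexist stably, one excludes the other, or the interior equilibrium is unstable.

Compare the nullcline intercepts: K1/α12 = 640/1.4 = 457 < K2 = 610; K2/α21 = 610/0.25 = 2440 > K1 = 640.
Since the inequalities point opposite ways, species 2 can invade but species 1 cannot.

species 2 excludes species 1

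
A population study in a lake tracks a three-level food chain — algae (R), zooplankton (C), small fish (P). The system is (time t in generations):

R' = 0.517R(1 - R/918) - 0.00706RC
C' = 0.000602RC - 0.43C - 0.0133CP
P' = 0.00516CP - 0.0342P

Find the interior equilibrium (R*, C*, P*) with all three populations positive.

R* ≈ 835, C* ≈ 6.63, P* ≈ 5.46

From dP/dt = 0: 0.00516C* = 0.0342, so C* = 6.63.
From dR/dt = 0: 0.517(1 - R*/918) = 0.00706·6.63, giving R* = 918·(1 - 0.0905) = 835.
From dC/dt = 0: 0.000602·835 - 0.43 = 0.0133P*, so P* = 0.0726/0.0133 = 5.46.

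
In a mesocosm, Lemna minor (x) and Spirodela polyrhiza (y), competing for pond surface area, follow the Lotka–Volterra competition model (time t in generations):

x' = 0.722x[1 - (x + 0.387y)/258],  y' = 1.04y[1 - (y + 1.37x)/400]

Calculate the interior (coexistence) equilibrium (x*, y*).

Setting both brackets to zero gives the nullclines x + 0.387y = 258 and 1.37x + y = 400.
Substituting y = 400 - 1.37x into the first: x(1 - 0.387·1.37) = 258 - 0.387·400.
So x* = 103/0.47 = 220, and then y* = 400 - 1.37·220 = 99.1.

x* ≈ 220, y* ≈ 99.1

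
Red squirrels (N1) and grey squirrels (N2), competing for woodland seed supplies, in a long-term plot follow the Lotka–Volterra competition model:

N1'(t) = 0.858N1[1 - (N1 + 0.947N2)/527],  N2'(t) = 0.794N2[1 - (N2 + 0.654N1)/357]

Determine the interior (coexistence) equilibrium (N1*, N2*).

Setting both brackets to zero gives the nullclines N1 + 0.947N2 = 527 and 0.654N1 + N2 = 357.
Substituting N2 = 357 - 0.654N1 into the first: N1(1 - 0.947·0.654) = 527 - 0.947·357.
So N1* = 189/0.381 = 496, and then N2* = 357 - 0.654·496 = 32.4.

N1* ≈ 496, N2* ≈ 32.4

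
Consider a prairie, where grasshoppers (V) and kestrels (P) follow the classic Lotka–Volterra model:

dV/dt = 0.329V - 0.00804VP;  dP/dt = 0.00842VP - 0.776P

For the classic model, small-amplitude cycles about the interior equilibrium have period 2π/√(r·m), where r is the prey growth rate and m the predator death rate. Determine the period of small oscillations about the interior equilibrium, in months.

Here r = 0.329 and m = 0.776, so r·m = 0.255.
ω = √0.255 = 0.505 per month, hence T = 2π/ω ≈ 12.4 months.

T ≈ 12.4 months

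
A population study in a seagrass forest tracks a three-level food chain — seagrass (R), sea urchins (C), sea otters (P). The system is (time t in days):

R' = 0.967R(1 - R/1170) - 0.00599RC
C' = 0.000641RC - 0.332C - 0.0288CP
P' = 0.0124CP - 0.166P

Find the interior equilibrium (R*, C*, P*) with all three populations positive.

From dP/dt = 0: 0.0124C* = 0.166, so C* = 13.4.
From dR/dt = 0: 0.967(1 - R*/1170) = 0.00599·13.4, giving R* = 1170·(1 - 0.0829) = 1070.
From dC/dt = 0: 0.000641·1070 - 0.332 = 0.0288P*, so P* = 0.356/0.0288 = 12.4.

R* ≈ 1070, C* ≈ 13.4, P* ≈ 12.4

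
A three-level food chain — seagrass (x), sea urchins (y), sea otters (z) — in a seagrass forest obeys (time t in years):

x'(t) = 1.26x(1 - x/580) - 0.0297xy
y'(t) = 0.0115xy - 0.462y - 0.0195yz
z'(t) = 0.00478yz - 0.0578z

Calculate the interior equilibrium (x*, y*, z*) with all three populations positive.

From dz/dt = 0: 0.00478y* = 0.0578, so y* = 12.1.
From dx/dt = 0: 1.26(1 - x*/580) = 0.0297·12.1, giving x* = 580·(1 - 0.285) = 415.
From dy/dt = 0: 0.0115·415 - 0.462 = 0.0195z*, so z* = 4.31/0.0195 = 221.

x* ≈ 415, y* ≈ 12.1, z* ≈ 221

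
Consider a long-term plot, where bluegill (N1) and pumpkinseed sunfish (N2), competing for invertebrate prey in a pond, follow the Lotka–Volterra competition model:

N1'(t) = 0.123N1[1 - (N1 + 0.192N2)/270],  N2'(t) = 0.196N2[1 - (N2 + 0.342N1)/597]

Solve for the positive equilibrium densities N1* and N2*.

N1* ≈ 166, N2* ≈ 540

Setting both brackets to zero gives the nullclines N1 + 0.192N2 = 270 and 0.342N1 + N2 = 597.
Substituting N2 = 597 - 0.342N1 into the first: N1(1 - 0.192·0.342) = 270 - 0.192·597.
So N1* = 155/0.934 = 166, and then N2* = 597 - 0.342·166 = 540.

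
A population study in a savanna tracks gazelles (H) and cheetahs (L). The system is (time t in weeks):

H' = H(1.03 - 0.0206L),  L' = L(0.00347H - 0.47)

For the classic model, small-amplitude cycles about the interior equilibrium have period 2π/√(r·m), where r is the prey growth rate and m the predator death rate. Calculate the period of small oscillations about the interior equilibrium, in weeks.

Here r = 1.03 and m = 0.47, so r·m = 0.484.
ω = √0.484 = 0.696 per week, hence T = 2π/ω ≈ 9.03 weeks.

T ≈ 9.03 weeks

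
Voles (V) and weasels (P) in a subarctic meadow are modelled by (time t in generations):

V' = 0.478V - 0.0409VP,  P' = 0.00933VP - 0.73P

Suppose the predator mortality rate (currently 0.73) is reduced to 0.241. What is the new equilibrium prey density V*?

At the interior fixed point, setting dP/dt = 0 with P > 0 fixes V* = (predator death rate)/(VP coefficient) — independent of the other coefficients.
With the change, V* = 0.241/0.00933 = 25.8; it falls from 78.2.

V* ≈ 25.8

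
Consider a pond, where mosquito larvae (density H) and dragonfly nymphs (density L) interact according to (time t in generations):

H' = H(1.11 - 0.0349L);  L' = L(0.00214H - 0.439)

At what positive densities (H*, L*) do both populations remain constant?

H* ≈ 205, L* ≈ 31.8

Set dL/dt = 0 with L > 0: 0.00214H - 0.439 = 0, so H* = 0.439/0.00214 = 205.
Set dH/dt = 0 with H > 0: 1.11 - 0.0349L = 0, so L* = 1.11/0.0349 = 31.8.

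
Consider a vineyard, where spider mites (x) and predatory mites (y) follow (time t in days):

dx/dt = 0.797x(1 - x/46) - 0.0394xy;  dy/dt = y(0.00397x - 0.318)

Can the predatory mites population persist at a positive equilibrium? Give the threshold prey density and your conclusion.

The predator equation gives dy/dt > 0 only when x > 0.318/0.00397 = 80.1.
Without the predator, x → K = 46. Since 46 < 80.1, the predator cannot invade.

Threshold x = 80.1; K < 80.1, so no, the predator goes extinct.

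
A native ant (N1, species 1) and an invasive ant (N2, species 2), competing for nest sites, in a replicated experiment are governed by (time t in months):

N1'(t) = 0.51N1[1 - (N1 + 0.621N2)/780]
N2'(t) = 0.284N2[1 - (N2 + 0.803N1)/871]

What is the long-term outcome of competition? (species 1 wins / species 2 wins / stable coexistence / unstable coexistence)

stable coexistence

Compare the nullcline intercepts: K1/α12 = 780/0.621 = 1260 > K2 = 871; K2/α21 = 871/0.803 = 1080 > K1 = 780.
Since both inequalities hold, each species can invade when rare, so the interior equilibrium is stable.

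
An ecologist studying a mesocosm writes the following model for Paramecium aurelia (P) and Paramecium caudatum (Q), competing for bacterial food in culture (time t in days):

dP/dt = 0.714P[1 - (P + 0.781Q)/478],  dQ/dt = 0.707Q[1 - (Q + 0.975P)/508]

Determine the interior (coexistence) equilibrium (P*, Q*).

P* ≈ 341, Q* ≈ 176

Setting both brackets to zero gives the nullclines P + 0.781Q = 478 and 0.975P + Q = 508.
Substituting Q = 508 - 0.975P into the first: P(1 - 0.781·0.975) = 478 - 0.781·508.
So P* = 81.3/0.239 = 341, and then Q* = 508 - 0.975·341 = 176.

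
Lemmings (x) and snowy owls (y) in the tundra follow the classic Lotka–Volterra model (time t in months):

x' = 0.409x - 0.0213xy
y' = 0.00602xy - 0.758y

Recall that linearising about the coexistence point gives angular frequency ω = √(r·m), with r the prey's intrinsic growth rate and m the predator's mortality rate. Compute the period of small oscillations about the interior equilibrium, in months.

T ≈ 11.3 months

Here r = 0.409 and m = 0.758, so r·m = 0.31.
ω = √0.31 = 0.557 per month, hence T = 2π/ω ≈ 11.3 months.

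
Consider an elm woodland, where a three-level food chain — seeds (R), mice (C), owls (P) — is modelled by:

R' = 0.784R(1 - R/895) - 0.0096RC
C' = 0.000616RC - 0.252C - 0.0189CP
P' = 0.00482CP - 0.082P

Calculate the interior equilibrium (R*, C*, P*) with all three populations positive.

From dP/dt = 0: 0.00482C* = 0.082, so C* = 17.
From dR/dt = 0: 0.784(1 - R*/895) = 0.0096·17, giving R* = 895·(1 - 0.208) = 709.
From dC/dt = 0: 0.000616·709 - 0.252 = 0.0189P*, so P* = 0.184/0.0189 = 9.76.

R* ≈ 709, C* ≈ 17, P* ≈ 9.76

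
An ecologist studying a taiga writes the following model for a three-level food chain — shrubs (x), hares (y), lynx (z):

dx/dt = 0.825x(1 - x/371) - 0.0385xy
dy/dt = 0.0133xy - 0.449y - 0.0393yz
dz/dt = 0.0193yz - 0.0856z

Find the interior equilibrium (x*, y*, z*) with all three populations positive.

x* ≈ 294, y* ≈ 4.44, z* ≈ 88.1

From dz/dt = 0: 0.0193y* = 0.0856, so y* = 4.44.
From dx/dt = 0: 0.825(1 - x*/371) = 0.0385·4.44, giving x* = 371·(1 - 0.207) = 294.
From dy/dt = 0: 0.0133·294 - 0.449 = 0.0393z*, so z* = 3.46/0.0393 = 88.1.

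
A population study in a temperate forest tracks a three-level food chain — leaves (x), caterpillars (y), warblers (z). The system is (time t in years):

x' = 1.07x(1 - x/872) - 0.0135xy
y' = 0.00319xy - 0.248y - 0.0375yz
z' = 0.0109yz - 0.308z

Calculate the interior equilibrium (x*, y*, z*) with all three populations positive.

From dz/dt = 0: 0.0109y* = 0.308, so y* = 28.3.
From dx/dt = 0: 1.07(1 - x*/872) = 0.0135·28.3, giving x* = 872·(1 - 0.357) = 561.
From dy/dt = 0: 0.00319·561 - 0.248 = 0.0375z*, so z* = 1.54/0.0375 = 41.1.

x* ≈ 561, y* ≈ 28.3, z* ≈ 41.1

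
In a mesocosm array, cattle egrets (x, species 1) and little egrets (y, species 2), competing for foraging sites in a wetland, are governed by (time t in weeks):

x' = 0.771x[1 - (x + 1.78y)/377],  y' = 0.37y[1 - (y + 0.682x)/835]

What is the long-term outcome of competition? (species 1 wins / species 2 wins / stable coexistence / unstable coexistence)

species 2 excludes species 1

Compare the nullcline intercepts: K1/α12 = 377/1.78 = 212 < K2 = 835; K2/α21 = 835/0.682 = 1220 > K1 = 377.
Since the inequalities point opposite ways, species 2 can invade but species 1 cannot.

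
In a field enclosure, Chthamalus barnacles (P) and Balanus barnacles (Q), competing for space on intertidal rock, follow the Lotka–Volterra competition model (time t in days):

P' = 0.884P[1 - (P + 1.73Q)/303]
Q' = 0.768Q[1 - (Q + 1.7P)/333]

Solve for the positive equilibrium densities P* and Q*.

P* ≈ 141, Q* ≈ 93.8

Setting both brackets to zero gives the nullclines P + 1.73Q = 303 and 1.7P + Q = 333.
Substituting Q = 333 - 1.7P into the first: P(1 - 1.73·1.7) = 303 - 1.73·333.
So P* = -273/-1.94 = 141, and then Q* = 333 - 1.7·141 = 93.8.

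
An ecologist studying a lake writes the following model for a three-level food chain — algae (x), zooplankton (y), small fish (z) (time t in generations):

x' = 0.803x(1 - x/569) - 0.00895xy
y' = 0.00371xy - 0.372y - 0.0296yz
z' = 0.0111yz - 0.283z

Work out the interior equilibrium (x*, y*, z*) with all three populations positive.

x* ≈ 407, y* ≈ 25.5, z* ≈ 38.5

From dz/dt = 0: 0.0111y* = 0.283, so y* = 25.5.
From dx/dt = 0: 0.803(1 - x*/569) = 0.00895·25.5, giving x* = 569·(1 - 0.284) = 407.
From dy/dt = 0: 0.00371·407 - 0.372 = 0.0296z*, so z* = 1.14/0.0296 = 38.5.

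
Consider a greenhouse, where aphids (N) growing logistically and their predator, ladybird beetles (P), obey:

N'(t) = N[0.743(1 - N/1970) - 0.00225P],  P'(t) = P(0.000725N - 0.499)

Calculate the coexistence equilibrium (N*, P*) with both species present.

From dP/dt = 0 with P > 0: 0.000725N* = 0.499, so N* = 688.
Substitute into dN/dt = 0: 0.743(1 - 688/1970) = 0.00225P*.
The bracket is 0.651, giving P* = 0.483/0.00225 = 215.

N* ≈ 688, P* ≈ 215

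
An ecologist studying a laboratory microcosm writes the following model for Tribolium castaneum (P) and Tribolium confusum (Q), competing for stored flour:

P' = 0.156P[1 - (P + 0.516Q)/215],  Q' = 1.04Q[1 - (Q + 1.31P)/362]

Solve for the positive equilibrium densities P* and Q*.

P* ≈ 87.1, Q* ≈ 248

Setting both brackets to zero gives the nullclines P + 0.516Q = 215 and 1.31P + Q = 362.
Substituting Q = 362 - 1.31P into the first: P(1 - 0.516·1.31) = 215 - 0.516·362.
So P* = 28.2/0.324 = 87.1, and then Q* = 362 - 1.31·87.1 = 248.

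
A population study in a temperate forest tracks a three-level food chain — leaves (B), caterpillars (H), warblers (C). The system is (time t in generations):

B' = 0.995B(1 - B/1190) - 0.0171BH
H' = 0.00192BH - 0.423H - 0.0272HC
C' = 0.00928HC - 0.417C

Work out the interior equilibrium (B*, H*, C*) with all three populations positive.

From dC/dt = 0: 0.00928H* = 0.417, so H* = 44.9.
From dB/dt = 0: 0.995(1 - B*/1190) = 0.0171·44.9, giving B* = 1190·(1 - 0.772) = 271.
From dH/dt = 0: 0.00192·271 - 0.423 = 0.0272C*, so C* = 0.0974/0.0272 = 3.58.

B* ≈ 271, H* ≈ 44.9, C* ≈ 3.58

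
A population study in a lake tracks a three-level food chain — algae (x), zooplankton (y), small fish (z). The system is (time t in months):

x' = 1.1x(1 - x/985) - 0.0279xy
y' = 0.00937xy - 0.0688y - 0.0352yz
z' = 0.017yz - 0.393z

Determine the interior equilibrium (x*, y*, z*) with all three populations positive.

From dz/dt = 0: 0.017y* = 0.393, so y* = 23.1.
From dx/dt = 0: 1.1(1 - x*/985) = 0.0279·23.1, giving x* = 985·(1 - 0.586) = 407.
From dy/dt = 0: 0.00937·407 - 0.0688 = 0.0352z*, so z* = 3.75/0.0352 = 107.

x* ≈ 407, y* ≈ 23.1, z* ≈ 107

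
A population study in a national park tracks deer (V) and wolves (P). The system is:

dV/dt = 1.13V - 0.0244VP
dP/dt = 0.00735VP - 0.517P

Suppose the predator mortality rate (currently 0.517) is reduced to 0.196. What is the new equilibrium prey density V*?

V* ≈ 26.7

At the interior fixed point, setting dP/dt = 0 with P > 0 fixes V* = (predator death rate)/(VP coefficient) — independent of the other coefficients.
With the change, V* = 0.196/0.00735 = 26.7; it falls from 70.3.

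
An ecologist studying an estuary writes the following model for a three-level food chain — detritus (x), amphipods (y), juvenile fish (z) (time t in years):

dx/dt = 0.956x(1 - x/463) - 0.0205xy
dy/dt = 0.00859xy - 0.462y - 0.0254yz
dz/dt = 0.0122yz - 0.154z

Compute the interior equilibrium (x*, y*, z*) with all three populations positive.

x* ≈ 338, y* ≈ 12.6, z* ≈ 96

From dz/dt = 0: 0.0122y* = 0.154, so y* = 12.6.
From dx/dt = 0: 0.956(1 - x*/463) = 0.0205·12.6, giving x* = 463·(1 - 0.271) = 338.
From dy/dt = 0: 0.00859·338 - 0.462 = 0.0254z*, so z* = 2.44/0.0254 = 96.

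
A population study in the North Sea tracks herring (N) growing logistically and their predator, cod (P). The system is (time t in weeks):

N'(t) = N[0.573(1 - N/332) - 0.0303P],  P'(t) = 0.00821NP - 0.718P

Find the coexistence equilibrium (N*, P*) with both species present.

From dP/dt = 0 with P > 0: 0.00821N* = 0.718, so N* = 87.5.
Substitute into dN/dt = 0: 0.573(1 - 87.5/332) = 0.0303P*.
The bracket is 0.737, giving P* = 0.422/0.0303 = 13.9.

N* ≈ 87.5, P* ≈ 13.9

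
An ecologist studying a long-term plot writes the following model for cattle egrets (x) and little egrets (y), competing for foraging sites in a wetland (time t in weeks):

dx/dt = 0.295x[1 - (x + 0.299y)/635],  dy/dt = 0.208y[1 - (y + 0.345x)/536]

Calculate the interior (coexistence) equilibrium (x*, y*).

x* ≈ 529, y* ≈ 353

Setting both brackets to zero gives the nullclines x + 0.299y = 635 and 0.345x + y = 536.
Substituting y = 536 - 0.345x into the first: x(1 - 0.299·0.345) = 635 - 0.299·536.
So x* = 475/0.897 = 529, and then y* = 536 - 0.345·529 = 353.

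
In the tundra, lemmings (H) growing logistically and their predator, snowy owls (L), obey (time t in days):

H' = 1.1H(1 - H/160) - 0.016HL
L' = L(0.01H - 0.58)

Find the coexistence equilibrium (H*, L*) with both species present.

From dL/dt = 0 with L > 0: 0.01H* = 0.58, so H* = 58.
Substitute into dH/dt = 0: 1.1(1 - 58/160) = 0.016L*.
The bracket is 0.638, giving L* = 0.701/0.016 = 43.8.

H* ≈ 58, L* ≈ 43.8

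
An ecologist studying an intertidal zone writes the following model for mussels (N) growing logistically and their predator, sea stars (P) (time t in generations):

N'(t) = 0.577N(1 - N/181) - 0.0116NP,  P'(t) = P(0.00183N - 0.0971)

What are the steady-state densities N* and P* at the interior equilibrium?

N* ≈ 53.1, P* ≈ 35.2

From dP/dt = 0 with P > 0: 0.00183N* = 0.0971, so N* = 53.1.
Substitute into dN/dt = 0: 0.577(1 - 53.1/181) = 0.0116P*.
The bracket is 0.707, giving P* = 0.408/0.0116 = 35.2.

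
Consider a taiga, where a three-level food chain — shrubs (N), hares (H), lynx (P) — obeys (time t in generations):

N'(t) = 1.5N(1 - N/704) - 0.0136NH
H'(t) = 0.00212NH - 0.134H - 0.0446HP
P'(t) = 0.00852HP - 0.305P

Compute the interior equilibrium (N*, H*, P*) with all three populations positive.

N* ≈ 476, H* ≈ 35.8, P* ≈ 19.6

From dP/dt = 0: 0.00852H* = 0.305, so H* = 35.8.
From dN/dt = 0: 1.5(1 - N*/704) = 0.0136·35.8, giving N* = 704·(1 - 0.325) = 476.
From dH/dt = 0: 0.00212·476 - 0.134 = 0.0446P*, so P* = 0.874/0.0446 = 19.6.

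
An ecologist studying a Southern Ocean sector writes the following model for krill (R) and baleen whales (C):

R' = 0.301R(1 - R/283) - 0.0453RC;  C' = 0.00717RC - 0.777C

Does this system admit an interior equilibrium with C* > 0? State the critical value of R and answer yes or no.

The predator equation gives dC/dt > 0 only when R > 0.777/0.00717 = 108.
Without the predator, R → K = 283. Since 283 > 108, the predator can invade and persist.

Threshold R = 108; K > 108, so yes, the predator persists.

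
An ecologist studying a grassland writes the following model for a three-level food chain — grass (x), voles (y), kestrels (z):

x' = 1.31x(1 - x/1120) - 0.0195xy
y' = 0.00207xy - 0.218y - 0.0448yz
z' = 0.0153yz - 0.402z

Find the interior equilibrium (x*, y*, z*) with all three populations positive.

From dz/dt = 0: 0.0153y* = 0.402, so y* = 26.3.
From dx/dt = 0: 1.31(1 - x*/1120) = 0.0195·26.3, giving x* = 1120·(1 - 0.391) = 682.
From dy/dt = 0: 0.00207·682 - 0.218 = 0.0448z*, so z* = 1.19/0.0448 = 26.6.

x* ≈ 682, y* ≈ 26.3, z* ≈ 26.6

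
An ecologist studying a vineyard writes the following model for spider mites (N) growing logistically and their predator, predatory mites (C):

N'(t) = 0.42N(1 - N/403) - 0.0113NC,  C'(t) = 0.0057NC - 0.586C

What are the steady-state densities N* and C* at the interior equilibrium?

From dC/dt = 0 with C > 0: 0.0057N* = 0.586, so N* = 103.
Substitute into dN/dt = 0: 0.42(1 - 103/403) = 0.0113C*.
The bracket is 0.745, giving C* = 0.313/0.0113 = 27.7.

N* ≈ 103, C* ≈ 27.7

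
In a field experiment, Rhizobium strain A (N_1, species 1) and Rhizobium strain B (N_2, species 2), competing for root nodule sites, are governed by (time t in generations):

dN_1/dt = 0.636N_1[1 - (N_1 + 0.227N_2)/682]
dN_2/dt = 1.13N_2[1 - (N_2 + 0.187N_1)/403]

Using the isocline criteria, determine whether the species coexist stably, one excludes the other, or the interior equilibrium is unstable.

stable coexistence

Compare the nullcline intercepts: K1/α12 = 682/0.227 = 3000 > K2 = 403; K2/α21 = 403/0.187 = 2160 > K1 = 682.
Since both inequalities hold, each species can invade when rare, so the interior equilibrium is stable.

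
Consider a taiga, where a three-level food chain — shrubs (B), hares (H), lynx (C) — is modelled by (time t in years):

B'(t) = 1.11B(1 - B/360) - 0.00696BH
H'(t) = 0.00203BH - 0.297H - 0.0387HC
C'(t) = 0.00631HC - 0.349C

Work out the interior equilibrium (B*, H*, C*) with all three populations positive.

B* ≈ 235, H* ≈ 55.3, C* ≈ 4.66

From dC/dt = 0: 0.00631H* = 0.349, so H* = 55.3.
From dB/dt = 0: 1.11(1 - B*/360) = 0.00696·55.3, giving B* = 360·(1 - 0.347) = 235.
From dH/dt = 0: 0.00203·235 - 0.297 = 0.0387C*, so C* = 0.18/0.0387 = 4.66.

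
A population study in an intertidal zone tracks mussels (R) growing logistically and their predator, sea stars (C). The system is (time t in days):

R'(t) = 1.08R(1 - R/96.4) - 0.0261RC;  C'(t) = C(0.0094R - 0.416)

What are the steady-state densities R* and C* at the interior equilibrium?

R* ≈ 44.3, C* ≈ 22.4

From dC/dt = 0 with C > 0: 0.0094R* = 0.416, so R* = 44.3.
Substitute into dR/dt = 0: 1.08(1 - 44.3/96.4) = 0.0261C*.
The bracket is 0.541, giving C* = 0.584/0.0261 = 22.4.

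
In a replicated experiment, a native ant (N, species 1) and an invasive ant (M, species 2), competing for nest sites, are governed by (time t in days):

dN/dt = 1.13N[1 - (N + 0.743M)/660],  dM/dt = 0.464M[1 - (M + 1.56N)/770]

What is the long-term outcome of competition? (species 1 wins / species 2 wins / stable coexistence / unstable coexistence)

Compare the nullcline intercepts: K1/α12 = 660/0.743 = 888 > K2 = 770; K2/α21 = 770/1.56 = 494 < K1 = 660.
Since the inequalities point opposite ways, species 1 can invade but species 2 cannot.

species 1 excludes species 2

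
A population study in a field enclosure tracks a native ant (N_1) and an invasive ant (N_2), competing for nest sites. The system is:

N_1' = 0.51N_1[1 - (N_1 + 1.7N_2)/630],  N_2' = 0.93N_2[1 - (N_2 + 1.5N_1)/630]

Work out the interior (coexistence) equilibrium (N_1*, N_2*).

Setting both brackets to zero gives the nullclines N_1 + 1.7N_2 = 630 and 1.5N_1 + N_2 = 630.
Substituting N_2 = 630 - 1.5N_1 into the first: N_1(1 - 1.7·1.5) = 630 - 1.7·630.
So N_1* = -441/-1.55 = 285, and then N_2* = 630 - 1.5·285 = 203.

N_1* ≈ 285, N_2* ≈ 203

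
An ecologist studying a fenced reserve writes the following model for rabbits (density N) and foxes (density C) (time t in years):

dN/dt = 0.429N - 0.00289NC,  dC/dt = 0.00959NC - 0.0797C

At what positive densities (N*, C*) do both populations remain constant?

Set dC/dt = 0 with C > 0: 0.00959N - 0.0797 = 0, so N* = 0.0797/0.00959 = 8.31.
Set dN/dt = 0 with N > 0: 0.429 - 0.00289C = 0, so C* = 0.429/0.00289 = 148.

N* ≈ 8.31, C* ≈ 148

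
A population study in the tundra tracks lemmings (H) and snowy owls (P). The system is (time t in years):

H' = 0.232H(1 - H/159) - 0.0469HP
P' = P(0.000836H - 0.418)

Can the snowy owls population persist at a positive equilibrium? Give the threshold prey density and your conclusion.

Threshold H = 500; K < 500, so no, the predator goes extinct.

The predator equation gives dP/dt > 0 only when H > 0.418/0.000836 = 500.
Without the predator, H → K = 159. Since 159 < 500, the predator cannot invade.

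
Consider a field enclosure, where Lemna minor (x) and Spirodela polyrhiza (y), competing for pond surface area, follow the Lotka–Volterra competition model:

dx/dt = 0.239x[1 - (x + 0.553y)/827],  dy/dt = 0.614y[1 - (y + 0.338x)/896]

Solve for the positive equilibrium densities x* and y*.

x* ≈ 408, y* ≈ 758

Setting both brackets to zero gives the nullclines x + 0.553y = 827 and 0.338x + y = 896.
Substituting y = 896 - 0.338x into the first: x(1 - 0.553·0.338) = 827 - 0.553·896.
So x* = 332/0.813 = 408, and then y* = 896 - 0.338·408 = 758.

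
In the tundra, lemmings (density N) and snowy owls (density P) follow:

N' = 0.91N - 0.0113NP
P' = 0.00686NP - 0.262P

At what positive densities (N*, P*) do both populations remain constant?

N* ≈ 38.2, P* ≈ 80.5

Set dP/dt = 0 with P > 0: 0.00686N - 0.262 = 0, so N* = 0.262/0.00686 = 38.2.
Set dN/dt = 0 with N > 0: 0.91 - 0.0113P = 0, so P* = 0.91/0.0113 = 80.5.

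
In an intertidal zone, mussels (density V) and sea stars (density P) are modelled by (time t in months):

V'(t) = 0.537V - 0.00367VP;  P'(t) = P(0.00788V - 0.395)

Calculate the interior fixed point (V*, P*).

V* ≈ 50.1, P* ≈ 146

Set dP/dt = 0 with P > 0: 0.00788V - 0.395 = 0, so V* = 0.395/0.00788 = 50.1.
Set dV/dt = 0 with V > 0: 0.537 - 0.00367P = 0, so P* = 0.537/0.00367 = 146.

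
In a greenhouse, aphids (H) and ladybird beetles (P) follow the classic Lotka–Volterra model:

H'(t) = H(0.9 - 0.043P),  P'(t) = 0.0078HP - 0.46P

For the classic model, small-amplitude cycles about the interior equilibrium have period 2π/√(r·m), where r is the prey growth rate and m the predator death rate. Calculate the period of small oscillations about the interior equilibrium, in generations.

Here r = 0.9 and m = 0.46, so r·m = 0.414.
ω = √0.414 = 0.643 per generation, hence T = 2π/ω ≈ 9.77 generations.

T ≈ 9.77 generations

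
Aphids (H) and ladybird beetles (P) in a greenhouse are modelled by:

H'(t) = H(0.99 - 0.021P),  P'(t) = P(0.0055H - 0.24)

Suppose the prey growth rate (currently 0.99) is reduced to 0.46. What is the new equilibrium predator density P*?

At the interior fixed point, setting dH/dt = 0 with H > 0 fixes P* = (prey growth rate)/(HP coefficient) — independent of the other coefficients.
With the change, P* = 0.46/0.021 = 21.9; it falls from 47.1.

P* ≈ 21.9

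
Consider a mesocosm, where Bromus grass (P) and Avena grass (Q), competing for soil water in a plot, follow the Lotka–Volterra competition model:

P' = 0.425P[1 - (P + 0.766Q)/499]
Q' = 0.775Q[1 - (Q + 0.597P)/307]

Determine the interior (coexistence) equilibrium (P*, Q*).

P* ≈ 486, Q* ≈ 16.8

Setting both brackets to zero gives the nullclines P + 0.766Q = 499 and 0.597P + Q = 307.
Substituting Q = 307 - 0.597P into the first: P(1 - 0.766·0.597) = 499 - 0.766·307.
So P* = 264/0.543 = 486, and then Q* = 307 - 0.597·486 = 16.8.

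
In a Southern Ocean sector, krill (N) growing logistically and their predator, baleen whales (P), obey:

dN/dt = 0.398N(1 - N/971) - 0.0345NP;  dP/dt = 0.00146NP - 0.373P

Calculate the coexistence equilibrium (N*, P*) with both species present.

N* ≈ 255, P* ≈ 8.5

From dP/dt = 0 with P > 0: 0.00146N* = 0.373, so N* = 255.
Substitute into dN/dt = 0: 0.398(1 - 255/971) = 0.0345P*.
The bracket is 0.737, giving P* = 0.293/0.0345 = 8.5.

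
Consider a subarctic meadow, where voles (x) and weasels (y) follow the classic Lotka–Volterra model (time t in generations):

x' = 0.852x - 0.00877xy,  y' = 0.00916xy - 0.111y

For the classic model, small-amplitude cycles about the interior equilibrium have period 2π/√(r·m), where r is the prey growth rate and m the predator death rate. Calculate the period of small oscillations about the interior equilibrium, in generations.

T ≈ 20.4 generations

Here r = 0.852 and m = 0.111, so r·m = 0.0946.
ω = √0.0946 = 0.308 per generation, hence T = 2π/ω ≈ 20.4 generations.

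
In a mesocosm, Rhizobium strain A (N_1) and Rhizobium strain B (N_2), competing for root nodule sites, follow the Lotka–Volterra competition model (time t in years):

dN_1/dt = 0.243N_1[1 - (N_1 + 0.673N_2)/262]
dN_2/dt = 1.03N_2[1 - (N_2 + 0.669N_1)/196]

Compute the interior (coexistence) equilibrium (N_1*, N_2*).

N_1* ≈ 237, N_2* ≈ 37.7

Setting both brackets to zero gives the nullclines N_1 + 0.673N_2 = 262 and 0.669N_1 + N_2 = 196.
Substituting N_2 = 196 - 0.669N_1 into the first: N_1(1 - 0.673·0.669) = 262 - 0.673·196.
So N_1* = 130/0.55 = 237, and then N_2* = 196 - 0.669·237 = 37.7.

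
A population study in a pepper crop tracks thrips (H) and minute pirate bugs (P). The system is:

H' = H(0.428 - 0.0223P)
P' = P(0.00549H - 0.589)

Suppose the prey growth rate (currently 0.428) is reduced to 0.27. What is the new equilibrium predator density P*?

At the interior fixed point, setting dH/dt = 0 with H > 0 fixes P* = (prey growth rate)/(HP coefficient) — independent of the other coefficients.
With the change, P* = 0.27/0.0223 = 12.1; it falls from 19.2.

P* ≈ 12.1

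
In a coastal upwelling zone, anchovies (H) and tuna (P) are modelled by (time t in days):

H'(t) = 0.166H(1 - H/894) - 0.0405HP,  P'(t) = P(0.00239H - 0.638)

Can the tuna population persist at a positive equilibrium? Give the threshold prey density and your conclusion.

The predator equation gives dP/dt > 0 only when H > 0.638/0.00239 = 267.
Without the predator, H → K = 894. Since 894 > 267, the predator can invade and persist.

Threshold H = 267; K > 267, so yes, the predator persists.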